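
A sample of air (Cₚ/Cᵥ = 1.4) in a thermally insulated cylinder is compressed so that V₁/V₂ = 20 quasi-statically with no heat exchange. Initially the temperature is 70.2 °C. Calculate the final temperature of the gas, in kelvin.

T₂ ≈ 1140 K

Adiabatic: T₁V₁^(γ−1) = T₂V₂^(γ−1) ⇒ T₂ = T₁ (V₁/V₂)^(γ−1).
T₁ = 70.2 °C = 343.3 K.
T₂ = 343.3 × 20^(0.4) = 1138 K.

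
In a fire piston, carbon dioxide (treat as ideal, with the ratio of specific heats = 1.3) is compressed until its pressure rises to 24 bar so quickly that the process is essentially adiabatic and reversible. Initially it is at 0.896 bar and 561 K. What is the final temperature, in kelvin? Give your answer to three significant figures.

Along an adiabat T P^((1−γ)/γ) is constant, so T₂ = T₁ (P₂/P₁)^((γ−1)/γ).
T₂ = 561 × (24/0.896)^(0.231) = 1198 K.

T₂ ≈ 1200 K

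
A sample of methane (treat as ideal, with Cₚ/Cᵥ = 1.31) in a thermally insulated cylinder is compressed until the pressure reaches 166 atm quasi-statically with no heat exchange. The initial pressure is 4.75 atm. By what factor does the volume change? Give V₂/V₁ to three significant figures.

V₂/V₁ ≈ 0.0663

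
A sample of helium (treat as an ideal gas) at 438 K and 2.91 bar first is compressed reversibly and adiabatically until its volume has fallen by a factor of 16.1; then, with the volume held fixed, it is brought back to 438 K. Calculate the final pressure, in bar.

For a monatomic ideal gas γ = 5/3.
Adiabatic step (PV^γ = const): P₂ = 2.91×16.1^(5/3) = 298.7 bar; T₂ = 438×16.1^(2/3) = 2793 K.
Isochoric: P₃ = P₂(T₃/T₂) = 298.7 × (438/2793) = 46.85 bar.

P₃ ≈ 46.9 bar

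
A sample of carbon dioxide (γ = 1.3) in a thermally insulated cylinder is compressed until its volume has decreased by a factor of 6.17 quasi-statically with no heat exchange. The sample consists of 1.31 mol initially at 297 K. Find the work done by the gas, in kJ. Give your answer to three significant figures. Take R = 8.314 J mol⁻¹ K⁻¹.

W ≈ -7.83 kJ

Adiabatic: T₁V₁^(γ−1) = T₂V₂^(γ−1) ⇒ T₂ = T₁ (V₁/V₂)^(γ−1).
T₂ = 297 × 6.17^(0.3) = 512.7 K.
Q = 0, so ΔU = W_on_gas = nCᵥΔT with Cᵥ = R/(γ−1) = 27.71 J/(mol·K).
ΔU = 1.31 × 27.71 × (512.7 − 297) = 7830 J.
Work done by the gas = −ΔU = -7830 J.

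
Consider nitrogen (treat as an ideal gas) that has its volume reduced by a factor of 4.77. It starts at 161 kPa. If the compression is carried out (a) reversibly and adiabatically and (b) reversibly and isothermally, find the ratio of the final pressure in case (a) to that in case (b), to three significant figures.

P_adiabatic / P_isothermal ≈ 1.87

For a diatomic ideal gas γ = 7/5.
Isothermal: P_b = P₁(V₁/V₂) = 161×4.77.
Adiabatic: P_a = P₁(V₁/V₂)^γ = 161×4.77^(7/5).
P_a/P_b = (V₁/V₂)^(γ−1) = 4.77^(2/5) = 1.868.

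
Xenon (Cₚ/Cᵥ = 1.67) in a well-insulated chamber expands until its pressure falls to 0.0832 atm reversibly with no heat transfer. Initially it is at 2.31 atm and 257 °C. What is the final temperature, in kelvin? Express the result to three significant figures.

T₂ ≈ 140 K

Along an adiabat T P^((1−γ)/γ) is constant, so T₂ = T₁ (P₂/P₁)^((γ−1)/γ).
T₁ = 257 °C = 530.1 K.
T₂ = 530.1 × (0.0832/2.31)^(0.401) = 139.7 K.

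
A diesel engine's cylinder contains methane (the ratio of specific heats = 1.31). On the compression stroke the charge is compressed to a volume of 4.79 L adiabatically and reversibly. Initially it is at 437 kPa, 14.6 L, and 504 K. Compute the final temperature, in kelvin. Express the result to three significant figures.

For a reversible adiabat TV^(γ−1) is constant, so T₂ = T₁ (V₁/V₂)^(γ−1).
T₂ = 504 × (14.6/4.79)^(0.31) = 712 K.

T₂ ≈ 712 K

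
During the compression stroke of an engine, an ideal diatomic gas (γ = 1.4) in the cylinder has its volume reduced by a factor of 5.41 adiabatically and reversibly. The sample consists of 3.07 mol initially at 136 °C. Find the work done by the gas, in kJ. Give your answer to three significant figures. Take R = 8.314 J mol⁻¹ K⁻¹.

W ≈ -25.2 kJ

Adiabatic: T₁V₁^(γ−1) = T₂V₂^(γ−1) ⇒ T₂ = T₁ (V₁/V₂)^(γ−1).
T₁ = 136 °C = 409.1 K.
T₂ = 409.1 × 5.41^(0.4) = 803.8 K.
Q = 0, so ΔU = W_on_gas = nCᵥΔT with Cᵥ = R/(γ−1) = 20.79 J/(mol·K).
ΔU = 3.07 × 20.79 × (803.8 − 409.1) = 25180 J.
Work done by the gas = −ΔU = -25180 J.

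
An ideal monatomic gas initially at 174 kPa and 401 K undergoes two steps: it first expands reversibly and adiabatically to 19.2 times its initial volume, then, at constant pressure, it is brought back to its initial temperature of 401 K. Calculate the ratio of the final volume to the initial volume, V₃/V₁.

For a monatomic ideal gas γ = 5/3.
Adiabatic step: V₂/V₁ = 19.2; T₂ = T₁·(1/19.2)^(2/3) = 55.93 K.
Isobaric step: V₃/V₂ = T₃/T₂ = 401/55.93.
V₃/V₁ = (V₂/V₁)(V₃/V₂) = 19.2 × (401/55.93) = 137.7.

V₃/V₁ ≈ 138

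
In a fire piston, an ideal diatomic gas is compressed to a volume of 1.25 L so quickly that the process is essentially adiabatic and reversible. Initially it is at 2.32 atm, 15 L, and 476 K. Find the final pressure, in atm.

P₂ ≈ 75.2 atm

Adiabatic: P₁V₁^γ = P₂V₂^γ ⇒ P₂ = P₁ (V₁/V₂)^γ.
γ = 7/5 for a diatomic ideal gas.
P₂ = 2.32 × (15/1.25)^(7/5) = 75.22 atm.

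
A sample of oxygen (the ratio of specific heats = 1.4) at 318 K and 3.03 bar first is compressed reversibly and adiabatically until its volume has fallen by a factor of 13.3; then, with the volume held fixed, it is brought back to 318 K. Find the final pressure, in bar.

P₃ ≈ 40.3 bar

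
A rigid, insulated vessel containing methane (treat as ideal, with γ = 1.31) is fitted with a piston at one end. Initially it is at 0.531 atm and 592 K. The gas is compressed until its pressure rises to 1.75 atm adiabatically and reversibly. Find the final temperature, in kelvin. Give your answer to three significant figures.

T₂ ≈ 785 K

Adiabatic: T₂/T₁ = (P₂/P₁)^((γ−1)/γ).
T₂ = 592 × (1.75/0.531)^(0.237) = 785 K.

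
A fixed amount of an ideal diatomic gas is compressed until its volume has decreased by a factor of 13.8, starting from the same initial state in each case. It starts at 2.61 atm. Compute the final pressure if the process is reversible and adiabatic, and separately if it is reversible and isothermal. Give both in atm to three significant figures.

For a diatomic ideal gas γ = 7/5.
Isothermal: P₂ = P₁(V₁/V₂) = 2.61×13.8 = 36.02 atm.
Adiabatic: P₂ = P₁(V₁/V₂)^γ = 2.61×13.8^(7/5) = 102.9 atm.

adiabatic: 103 atm; isothermal: 36.0 atm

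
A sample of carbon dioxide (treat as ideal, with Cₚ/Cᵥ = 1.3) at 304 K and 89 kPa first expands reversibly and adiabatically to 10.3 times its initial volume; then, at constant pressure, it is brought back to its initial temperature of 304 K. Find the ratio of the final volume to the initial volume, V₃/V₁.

Adiabatic step: V₂/V₁ = 10.3; T₂ = T₁·(1/10.3)^(0.3) = 151 K.
Isobaric step: V₃/V₂ = T₃/T₂ = 304/151.
V₃/V₁ = (V₂/V₁)(V₃/V₂) = 10.3 × (304/151) = 20.73.

V₃/V₁ ≈ 20.7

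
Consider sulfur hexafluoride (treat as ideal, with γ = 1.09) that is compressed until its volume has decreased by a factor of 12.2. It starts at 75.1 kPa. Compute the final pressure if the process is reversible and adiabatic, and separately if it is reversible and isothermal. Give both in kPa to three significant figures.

adiabatic: 1150 kPa; isothermal: 916 kPa

Isothermal: P₂ = P₁(V₁/V₂) = 75.1×12.2 = 916.2 kPa.
Adiabatic: P₂ = P₁(V₁/V₂)^γ = 75.1×12.2^(1.09) = 1148 kPa.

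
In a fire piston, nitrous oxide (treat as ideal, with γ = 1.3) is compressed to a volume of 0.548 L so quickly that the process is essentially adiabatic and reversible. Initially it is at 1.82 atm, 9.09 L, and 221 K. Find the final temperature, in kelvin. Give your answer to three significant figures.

T₂ ≈ 513 K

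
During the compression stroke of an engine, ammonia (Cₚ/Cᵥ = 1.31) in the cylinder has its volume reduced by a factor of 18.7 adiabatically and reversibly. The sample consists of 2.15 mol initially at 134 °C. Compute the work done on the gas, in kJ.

Adiabatic: T₁V₁^(γ−1) = T₂V₂^(γ−1) ⇒ T₂ = T₁ (V₁/V₂)^(γ−1).
T₁ = 134 °C = 407.1 K.
T₂ = 407.1 × 18.7^(0.31) = 1009 K.
Q = 0, so ΔU = W_on_gas = nCᵥΔT with Cᵥ = R/(γ−1) = 26.82 J/(mol·K).
ΔU = 2.15 × 26.82 × (1009 − 407.1) = 34720 J.

W ≈ 34.7 kJ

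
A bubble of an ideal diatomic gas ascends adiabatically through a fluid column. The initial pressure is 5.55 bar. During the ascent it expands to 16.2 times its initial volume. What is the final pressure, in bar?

Adiabatic: P₁V₁^γ = P₂V₂^γ ⇒ P₂ = P₁ (V₁/V₂)^γ.
For a diatomic ideal gas γ = 7/5.
P₂ = 5.55 × (1/16.2)^(7/5) = 0.1125 bar.

P₂ ≈ 0.112 bar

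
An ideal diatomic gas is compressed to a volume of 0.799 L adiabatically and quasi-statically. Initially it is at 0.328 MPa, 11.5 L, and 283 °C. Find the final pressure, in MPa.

P₂ ≈ 13.7 MPa

Since PV^γ is constant along a reversible adiabat, P₂ = P₁ (V₁/V₂)^γ.
γ = 7/5 for a diatomic ideal gas.
P₂ = 0.328 × (11.5/0.799)^(7/5) = 13.72 MPa.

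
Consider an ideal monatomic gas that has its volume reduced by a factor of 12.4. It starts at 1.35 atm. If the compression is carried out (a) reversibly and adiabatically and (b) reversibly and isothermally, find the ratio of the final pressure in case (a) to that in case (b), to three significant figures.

P_adiabatic / P_isothermal ≈ 5.36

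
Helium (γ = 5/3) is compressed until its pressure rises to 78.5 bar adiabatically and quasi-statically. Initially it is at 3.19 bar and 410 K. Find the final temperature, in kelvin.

Adiabatic: T₂/T₁ = (P₂/P₁)^((γ−1)/γ).
T₂ = 410 × (78.5/3.19)^(2/5) = 1476 K.

T₂ ≈ 1480 K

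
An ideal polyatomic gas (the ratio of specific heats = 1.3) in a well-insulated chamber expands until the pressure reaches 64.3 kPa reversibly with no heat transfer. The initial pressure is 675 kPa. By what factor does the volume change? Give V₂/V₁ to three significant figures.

V₂/V₁ ≈ 6.10

From PV^γ = const, V₂/V₁ = (P₁/P₂)^(1/γ).
V₂/V₁ = (675/64.3)^(0.769) = 6.102.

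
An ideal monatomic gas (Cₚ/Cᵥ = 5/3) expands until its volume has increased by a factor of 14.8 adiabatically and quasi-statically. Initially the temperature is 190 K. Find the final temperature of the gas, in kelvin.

For a reversible adiabat TV^(γ−1) is constant, so T₂ = T₁ (V₁/V₂)^(γ−1).
T₂ = 190 × (1/14.8)^(2/3) = 31.52 K.

T₂ ≈ 31.5 K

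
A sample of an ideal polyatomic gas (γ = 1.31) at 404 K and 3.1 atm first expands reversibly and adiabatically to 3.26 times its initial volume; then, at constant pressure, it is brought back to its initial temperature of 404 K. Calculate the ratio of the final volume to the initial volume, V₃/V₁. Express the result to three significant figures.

V₃/V₁ ≈ 4.70

Adiabatic step: V₂/V₁ = 3.26; T₂ = T₁·(1/3.26)^(0.31) = 280.1 K.
Isobaric step: V₃/V₂ = T₃/T₂ = 404/280.1.
V₃/V₁ = (V₂/V₁)(V₃/V₂) = 3.26 × (404/280.1) = 4.702.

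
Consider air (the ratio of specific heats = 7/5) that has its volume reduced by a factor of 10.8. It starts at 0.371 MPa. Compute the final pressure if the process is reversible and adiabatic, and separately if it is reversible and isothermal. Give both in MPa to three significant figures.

adiabatic: 10.4 MPa; isothermal: 4.01 MPa

Isothermal: P₂ = P₁(V₁/V₂) = 0.371×10.8 = 4.007 MPa.
Adiabatic: P₂ = P₁(V₁/V₂)^γ = 0.371×10.8^(7/5) = 10.38 MPa.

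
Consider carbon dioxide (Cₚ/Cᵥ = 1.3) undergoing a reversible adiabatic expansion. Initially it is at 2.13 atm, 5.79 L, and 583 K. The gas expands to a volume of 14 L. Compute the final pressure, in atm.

P₂ ≈ 0.676 atm

Adiabatic: P₁V₁^γ = P₂V₂^γ ⇒ P₂ = P₁ (V₁/V₂)^γ.
P₂ = 2.13 × (5.79/14)^(1.3) = 0.6759 atm.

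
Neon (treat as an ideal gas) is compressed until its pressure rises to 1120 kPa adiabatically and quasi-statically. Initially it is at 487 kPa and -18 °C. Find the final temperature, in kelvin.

Adiabatic: T₂/T₁ = (P₂/P₁)^((γ−1)/γ).
For a monatomic ideal gas γ = 5/3, so (γ−1)/γ = 2/5.
T₁ = -18 °C = 255.1 K.
T₂ = 255.1 × (1120/487)^(2/5) = 356 K.

T₂ ≈ 356 K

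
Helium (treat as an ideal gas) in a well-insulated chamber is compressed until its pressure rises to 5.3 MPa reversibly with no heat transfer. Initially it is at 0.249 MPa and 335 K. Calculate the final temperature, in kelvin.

T₂ ≈ 1140 K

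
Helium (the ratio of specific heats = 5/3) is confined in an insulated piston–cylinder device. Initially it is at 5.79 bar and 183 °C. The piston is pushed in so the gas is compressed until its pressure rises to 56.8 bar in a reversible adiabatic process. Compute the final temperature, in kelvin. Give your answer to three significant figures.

Adiabatic: T₂/T₁ = (P₂/P₁)^((γ−1)/γ).
T₁ = 183 °C = 456.1 K.
T₂ = 456.1 × (56.8/5.79)^(2/5) = 1137 K.

T₂ ≈ 1140 K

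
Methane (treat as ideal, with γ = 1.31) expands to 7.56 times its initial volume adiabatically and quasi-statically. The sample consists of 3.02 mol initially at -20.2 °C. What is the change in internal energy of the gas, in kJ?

ΔU ≈ -9.54 kJ

For a reversible adiabat TV^(γ−1) is constant, so T₂ = T₁ (V₁/V₂)^(γ−1).
T₁ = -20.2 °C = 252.9 K.
T₂ = 252.9 × (1/7.56)^(0.31) = 135.1 K.
Q = 0, so ΔU = W_on_gas = nCᵥΔT with Cᵥ = R/(γ−1) = 26.82 J/(mol·K).
ΔU = 3.02 × 26.82 × (135.1 − 252.9) = -9544 J.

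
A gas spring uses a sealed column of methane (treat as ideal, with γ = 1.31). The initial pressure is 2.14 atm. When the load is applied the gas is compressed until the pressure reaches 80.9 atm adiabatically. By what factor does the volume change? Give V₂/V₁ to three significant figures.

From PV^γ = const, V₂/V₁ = (P₁/P₂)^(1/γ).
V₂/V₁ = (2.14/80.9)^(0.763) = 0.06248.

V₂/V₁ ≈ 0.0625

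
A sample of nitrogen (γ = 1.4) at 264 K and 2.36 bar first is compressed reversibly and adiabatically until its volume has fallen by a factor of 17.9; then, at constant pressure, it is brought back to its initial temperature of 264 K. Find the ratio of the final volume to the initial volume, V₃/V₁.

V₃/V₁ ≈ 0.0176

Adiabatic step: V₂/V₁ = 0.05587; T₂ = T₁·17.9^(0.4) = 837 K.
Isobaric step: V₃/V₂ = T₃/T₂ = 264/837.
V₃/V₁ = (V₂/V₁)(V₃/V₂) = 0.05587 × (264/837) = 0.01762.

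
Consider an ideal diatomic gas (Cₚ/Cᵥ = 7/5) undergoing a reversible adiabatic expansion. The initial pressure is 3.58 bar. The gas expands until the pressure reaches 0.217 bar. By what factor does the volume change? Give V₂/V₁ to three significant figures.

From PV^γ = const, V₂/V₁ = (P₁/P₂)^(1/γ).
V₂/V₁ = (3.58/0.217)^(5/7) = 7.406.

V₂/V₁ ≈ 7.41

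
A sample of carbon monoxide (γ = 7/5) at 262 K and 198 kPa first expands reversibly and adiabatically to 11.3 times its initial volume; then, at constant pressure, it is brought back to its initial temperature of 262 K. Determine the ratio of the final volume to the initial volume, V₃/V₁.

V₃/V₁ ≈ 29.8

Adiabatic step: V₂/V₁ = 11.3; T₂ = T₁·(1/11.3)^(2/5) = 99.33 K.
Isobaric step: V₃/V₂ = T₃/T₂ = 262/99.33.
V₃/V₁ = (V₂/V₁)(V₃/V₂) = 11.3 × (262/99.33) = 29.81.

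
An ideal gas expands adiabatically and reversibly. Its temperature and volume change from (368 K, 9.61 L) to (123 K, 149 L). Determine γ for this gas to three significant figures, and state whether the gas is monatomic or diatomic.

TV^(γ−1) = const ⇒ γ − 1 = ln(T₂/T₁) / ln(V₁/V₂).
γ = 1 + ln(123/368) / ln(9.61/149) = 1.4.
γ ≈ 1.40 is close to 7/5, so the gas is diatomic.

γ ≈ 1.40; diatomic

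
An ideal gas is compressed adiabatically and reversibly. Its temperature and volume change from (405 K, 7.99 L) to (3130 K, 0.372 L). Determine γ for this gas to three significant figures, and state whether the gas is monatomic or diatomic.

γ ≈ 1.67; monatomic

TV^(γ−1) = const ⇒ γ − 1 = ln(T₂/T₁) / ln(V₁/V₂).
γ = 1 + ln(3130/405) / ln(7.99/0.372) = 1.667.
γ ≈ 1.67 is close to 5/3, so the gas is monatomic.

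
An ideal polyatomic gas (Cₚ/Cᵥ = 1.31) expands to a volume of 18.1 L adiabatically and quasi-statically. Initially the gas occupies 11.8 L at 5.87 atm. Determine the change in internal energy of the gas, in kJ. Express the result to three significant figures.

ΔU ≈ -2.81 kJ

P₂ = P₁(V₁/V₂)^γ = 5.87×(11.8/18.1)^(1.31) = 3.352 atm.
For a reversible adiabat, W_by_gas = (P₁V₁ − P₂V₂)/(γ−1).
W_by = (594800×0.0118 − 339600×0.0181) / (0.31) = 2812 J.
Q = 0 ⇒ ΔU = −W_by = -2812 J.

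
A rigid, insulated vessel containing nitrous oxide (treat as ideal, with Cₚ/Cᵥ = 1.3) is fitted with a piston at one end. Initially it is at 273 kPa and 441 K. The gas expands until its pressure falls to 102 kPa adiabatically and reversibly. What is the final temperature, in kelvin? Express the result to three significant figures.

Adiabatic: T₂/T₁ = (P₂/P₁)^((γ−1)/γ).
T₂ = 441 × (102/273)^(0.231) = 351.4 K.

T₂ ≈ 351 K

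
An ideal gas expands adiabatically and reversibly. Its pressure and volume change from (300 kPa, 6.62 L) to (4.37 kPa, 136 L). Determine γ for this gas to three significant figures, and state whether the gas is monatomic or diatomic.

PV^γ = const ⇒ γ = ln(P₂/P₁) / ln(V₁/V₂).
γ = ln(4.37/300) / ln(6.62/136) = 1.399.
γ ≈ 1.40 is close to 7/5, so the gas is diatomic.

γ ≈ 1.40; diatomic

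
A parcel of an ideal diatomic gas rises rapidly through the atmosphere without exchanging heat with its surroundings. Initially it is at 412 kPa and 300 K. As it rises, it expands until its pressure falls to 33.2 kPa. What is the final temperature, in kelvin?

T₂ ≈ 146 K

Along an adiabat T P^((1−γ)/γ) is constant, so T₂ = T₁ (P₂/P₁)^((γ−1)/γ).
For a diatomic ideal gas γ = 7/5, so (γ−1)/γ = 2/7.
T₂ = 300 × (33.2/412)^(2/7) = 146.1 K.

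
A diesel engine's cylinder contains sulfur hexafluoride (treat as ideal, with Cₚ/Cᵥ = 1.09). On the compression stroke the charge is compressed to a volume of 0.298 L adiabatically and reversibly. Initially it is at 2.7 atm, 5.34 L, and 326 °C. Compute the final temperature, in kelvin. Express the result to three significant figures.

T₂ ≈ 777 K

Adiabatic: T₁V₁^(γ−1) = T₂V₂^(γ−1) ⇒ T₂ = T₁ (V₁/V₂)^(γ−1).
T₁ = 326 °C = 599.1 K.
T₂ = 599.1 × (5.34/0.298)^(0.09) = 776.8 K.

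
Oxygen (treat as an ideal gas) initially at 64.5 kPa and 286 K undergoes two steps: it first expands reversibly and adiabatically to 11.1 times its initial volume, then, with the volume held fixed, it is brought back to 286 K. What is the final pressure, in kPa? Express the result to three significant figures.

P₃ ≈ 5.81 kPa

For a diatomic ideal gas γ = 7/5.
Adiabatic step (PV^γ = const): P₂ = 64.5×(1/11.1)^(7/5) = 2.219 kPa; T₂ = 286×(1/11.1)^(2/5) = 109.2 K.
Isochoric: P₃ = P₂(T₃/T₂) = 2.219 × (286/109.2) = 5.811 kPa.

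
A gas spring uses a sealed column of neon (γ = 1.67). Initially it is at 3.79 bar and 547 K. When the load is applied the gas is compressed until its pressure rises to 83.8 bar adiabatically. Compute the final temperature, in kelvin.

T₂ ≈ 1890 K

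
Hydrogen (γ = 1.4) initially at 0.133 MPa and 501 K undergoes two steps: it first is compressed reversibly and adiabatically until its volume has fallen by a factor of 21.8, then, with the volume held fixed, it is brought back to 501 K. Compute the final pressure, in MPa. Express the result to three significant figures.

P₃ ≈ 2.90 MPa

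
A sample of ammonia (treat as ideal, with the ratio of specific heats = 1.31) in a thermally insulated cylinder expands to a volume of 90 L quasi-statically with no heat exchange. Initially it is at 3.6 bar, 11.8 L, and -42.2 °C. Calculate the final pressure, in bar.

P₂ ≈ 0.251 bar

Since PV^γ is constant along a reversible adiabat, P₂ = P₁ (V₁/V₂)^γ.
P₂ = 3.6 × (11.8/90)^(1.31) = 0.2514 bar.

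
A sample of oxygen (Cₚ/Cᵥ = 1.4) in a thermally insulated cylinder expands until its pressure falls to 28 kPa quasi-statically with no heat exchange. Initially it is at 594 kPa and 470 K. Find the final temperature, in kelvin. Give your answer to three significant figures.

T₂ ≈ 196 K

Along an adiabat T P^((1−γ)/γ) is constant, so T₂ = T₁ (P₂/P₁)^((γ−1)/γ).
T₂ = 470 × (28/594)^(0.286) = 196.4 K.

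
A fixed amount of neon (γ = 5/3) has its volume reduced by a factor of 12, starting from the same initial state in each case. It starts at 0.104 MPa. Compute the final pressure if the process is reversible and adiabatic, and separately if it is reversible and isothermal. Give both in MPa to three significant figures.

adiabatic: 6.54 MPa; isothermal: 1.25 MPa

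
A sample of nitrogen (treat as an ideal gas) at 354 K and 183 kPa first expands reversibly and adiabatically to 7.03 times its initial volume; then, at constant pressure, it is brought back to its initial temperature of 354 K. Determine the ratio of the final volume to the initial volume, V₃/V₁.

V₃/V₁ ≈ 15.3

For a diatomic ideal gas γ = 7/5.
Adiabatic step: V₂/V₁ = 7.03; T₂ = T₁·(1/7.03)^(2/5) = 162.3 K.
Isobaric step: V₃/V₂ = T₃/T₂ = 354/162.3.
V₃/V₁ = (V₂/V₁)(V₃/V₂) = 7.03 × (354/162.3) = 15.34.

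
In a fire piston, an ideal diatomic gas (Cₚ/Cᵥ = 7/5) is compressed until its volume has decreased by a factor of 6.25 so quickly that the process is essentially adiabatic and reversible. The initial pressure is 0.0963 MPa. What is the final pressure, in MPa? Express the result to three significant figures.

Since PV^γ is constant along a reversible adiabat, P₂ = P₁ (V₁/V₂)^γ.
P₂ = 0.0963 × 6.25^(7/5) = 1.253 MPa.

P₂ ≈ 1.25 MPa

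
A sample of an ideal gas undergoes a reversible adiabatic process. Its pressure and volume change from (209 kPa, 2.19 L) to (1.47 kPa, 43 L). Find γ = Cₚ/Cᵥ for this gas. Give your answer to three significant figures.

PV^γ = const ⇒ γ = ln(P₂/P₁) / ln(V₁/V₂).
γ = ln(1.47/209) / ln(2.19/43) = 1.665.

γ ≈ 1.66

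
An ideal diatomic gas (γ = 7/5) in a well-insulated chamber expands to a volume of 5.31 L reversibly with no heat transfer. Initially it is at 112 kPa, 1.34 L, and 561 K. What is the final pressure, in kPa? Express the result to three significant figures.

Since PV^γ is constant along a reversible adiabat, P₂ = P₁ (V₁/V₂)^γ.
P₂ = 112 × (1.34/5.31)^(7/5) = 16.29 kPa.

P₂ ≈ 16.3 kPa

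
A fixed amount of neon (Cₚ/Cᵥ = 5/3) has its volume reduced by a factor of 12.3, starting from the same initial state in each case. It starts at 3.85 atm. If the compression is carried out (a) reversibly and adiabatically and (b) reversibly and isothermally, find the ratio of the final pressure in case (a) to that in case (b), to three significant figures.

Isothermal: P_b = P₁(V₁/V₂) = 3.85×12.3.
Adiabatic: P_a = P₁(V₁/V₂)^γ = 3.85×12.3^(5/3).
P_a/P_b = (V₁/V₂)^(γ−1) = 12.3^(2/3) = 5.328.

P_adiabatic / P_isothermal ≈ 5.33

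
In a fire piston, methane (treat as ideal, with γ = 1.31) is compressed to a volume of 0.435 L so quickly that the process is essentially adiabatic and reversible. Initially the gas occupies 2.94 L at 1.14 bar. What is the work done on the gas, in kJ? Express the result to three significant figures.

P₂ = P₁(V₁/V₂)^γ = 1.14×(2.94/0.435)^(1.31) = 13.93 bar.
For a reversible adiabat, W_by_gas = (P₁V₁ − P₂V₂)/(γ−1).
W_by = (114000×0.00294 − 1.393×10^6×0.000435) / (0.31) = -873.8 J.
W_on_gas = −W_by = 873.8 J.

W ≈ 0.874 kJ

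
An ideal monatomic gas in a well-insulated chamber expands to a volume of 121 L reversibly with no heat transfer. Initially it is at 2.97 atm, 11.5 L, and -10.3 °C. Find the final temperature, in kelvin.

Adiabatic: T₁V₁^(γ−1) = T₂V₂^(γ−1) ⇒ T₂ = T₁ (V₁/V₂)^(γ−1).
γ = 5/3 for a monatomic ideal gas.
T₁ = -10.3 °C = 262.8 K.
T₂ = 262.8 × (11.5/121)^(2/3) = 54.74 K.

T₂ ≈ 54.7 K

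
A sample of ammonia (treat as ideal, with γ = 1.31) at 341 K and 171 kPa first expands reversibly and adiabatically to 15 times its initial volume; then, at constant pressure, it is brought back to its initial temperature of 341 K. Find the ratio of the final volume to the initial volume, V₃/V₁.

V₃/V₁ ≈ 34.7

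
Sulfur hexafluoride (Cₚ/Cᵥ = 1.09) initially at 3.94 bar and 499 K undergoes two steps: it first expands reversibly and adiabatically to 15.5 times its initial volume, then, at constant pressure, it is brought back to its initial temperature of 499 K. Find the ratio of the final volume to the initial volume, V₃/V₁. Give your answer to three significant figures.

Adiabatic step: V₂/V₁ = 15.5; T₂ = T₁·(1/15.5)^(0.09) = 389.9 K.
Isobaric step: V₃/V₂ = T₃/T₂ = 499/389.9.
V₃/V₁ = (V₂/V₁)(V₃/V₂) = 15.5 × (499/389.9) = 19.84.

V₃/V₁ ≈ 19.8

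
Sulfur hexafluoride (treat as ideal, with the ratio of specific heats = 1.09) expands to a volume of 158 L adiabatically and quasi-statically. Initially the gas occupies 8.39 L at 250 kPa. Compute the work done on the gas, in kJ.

W ≈ -5.41 kJ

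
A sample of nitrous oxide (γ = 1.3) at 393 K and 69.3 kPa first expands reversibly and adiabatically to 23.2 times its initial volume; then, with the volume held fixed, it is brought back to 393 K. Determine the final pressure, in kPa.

Adiabatic step (PV^γ = const): P₂ = 69.3×(1/23.2)^(1.3) = 1.163 kPa; T₂ = 393×(1/23.2)^(0.3) = 153 K.
Isochoric: P₃ = P₂(T₃/T₂) = 1.163 × (393/153) = 2.987 kPa.

P₃ ≈ 2.99 kPa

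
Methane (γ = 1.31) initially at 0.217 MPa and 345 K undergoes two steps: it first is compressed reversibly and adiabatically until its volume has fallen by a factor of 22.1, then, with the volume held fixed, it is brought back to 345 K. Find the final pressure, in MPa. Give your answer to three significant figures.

Adiabatic step (PV^γ = const): P₂ = 0.217×22.1^(1.31) = 12.52 MPa; T₂ = 345×22.1^(0.31) = 900.7 K.
Isochoric: P₃ = P₂(T₃/T₂) = 12.52 × (345/900.7) = 4.796 MPa.

P₃ ≈ 4.80 MPa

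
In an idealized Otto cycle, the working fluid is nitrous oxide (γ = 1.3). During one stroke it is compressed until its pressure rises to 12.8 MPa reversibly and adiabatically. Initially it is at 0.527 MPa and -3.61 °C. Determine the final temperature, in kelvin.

T₂ ≈ 563 K

Adiabatic: T₂/T₁ = (P₂/P₁)^((γ−1)/γ).
T₁ = -3.61 °C = 269.5 K.
T₂ = 269.5 × (12.8/0.527)^(0.231) = 562.8 K.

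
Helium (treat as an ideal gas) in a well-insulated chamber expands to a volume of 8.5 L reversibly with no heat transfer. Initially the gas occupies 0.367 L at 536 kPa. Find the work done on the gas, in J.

γ = 5/3 for a monatomic ideal gas.
P₂ = P₁(V₁/V₂)^γ = 536×(0.367/8.5)^(5/3) = 2.848 kPa.
For a reversible adiabat, W_by_gas = (P₁V₁ − P₂V₂)/(γ−1).
W_by = (536000×0.000367 − 2848×0.0085) / (2/3) = 258.8 J.
W_on_gas = −W_by = -258.8 J.

W ≈ -259 J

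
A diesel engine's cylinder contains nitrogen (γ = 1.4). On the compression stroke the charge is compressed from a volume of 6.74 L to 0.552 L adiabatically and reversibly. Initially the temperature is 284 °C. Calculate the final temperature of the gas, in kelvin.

T₂ ≈ 1520 K

Adiabatic: T₁V₁^(γ−1) = T₂V₂^(γ−1) ⇒ T₂ = T₁ (V₁/V₂)^(γ−1).
T₁ = 284 °C = 557.1 K.
T₂ = 557.1 × (6.74/0.552)^(0.4) = 1516 K.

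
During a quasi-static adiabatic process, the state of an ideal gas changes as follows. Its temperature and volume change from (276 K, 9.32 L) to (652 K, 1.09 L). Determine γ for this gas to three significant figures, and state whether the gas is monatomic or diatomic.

γ ≈ 1.40; diatomic

TV^(γ−1) = const ⇒ γ − 1 = ln(T₂/T₁) / ln(V₁/V₂).
γ = 1 + ln(652/276) / ln(9.32/1.09) = 1.401.
γ ≈ 1.40 is close to 7/5, so the gas is diatomic.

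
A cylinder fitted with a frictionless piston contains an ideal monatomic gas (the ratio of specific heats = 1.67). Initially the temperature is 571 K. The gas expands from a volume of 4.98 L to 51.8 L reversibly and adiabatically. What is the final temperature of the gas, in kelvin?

For a reversible adiabat TV^(γ−1) is constant, so T₂ = T₁ (V₁/V₂)^(γ−1).
T₂ = 571 × (4.98/51.8)^(0.67) = 118.9 K.

T₂ ≈ 119 K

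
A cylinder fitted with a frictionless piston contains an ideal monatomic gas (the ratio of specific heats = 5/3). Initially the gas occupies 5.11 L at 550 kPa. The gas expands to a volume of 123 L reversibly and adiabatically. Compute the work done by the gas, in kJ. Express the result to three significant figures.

W ≈ 3.71 kJ

P₂ = P₁(V₁/V₂)^γ = 550×(5.11/123)^(5/3) = 2.741 kPa.
For a reversible adiabat, W_by_gas = (P₁V₁ − P₂V₂)/(γ−1).
W_by = (550000×0.00511 − 2741×0.123) / (2/3) = 3710 J.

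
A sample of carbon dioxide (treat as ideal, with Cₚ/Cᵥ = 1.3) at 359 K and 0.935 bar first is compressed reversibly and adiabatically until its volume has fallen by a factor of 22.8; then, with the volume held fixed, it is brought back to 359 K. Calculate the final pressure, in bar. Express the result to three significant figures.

P₃ ≈ 21.3 bar

Adiabatic step (PV^γ = const): P₂ = 0.935×22.8^(1.3) = 54.47 bar; T₂ = 359×22.8^(0.3) = 917.2 K.
Isochoric: P₃ = P₂(T₃/T₂) = 54.47 × (359/917.2) = 21.32 bar.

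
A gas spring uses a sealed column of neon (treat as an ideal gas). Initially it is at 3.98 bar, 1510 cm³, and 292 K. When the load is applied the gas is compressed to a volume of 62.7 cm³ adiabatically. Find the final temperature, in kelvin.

T₂ ≈ 2440 K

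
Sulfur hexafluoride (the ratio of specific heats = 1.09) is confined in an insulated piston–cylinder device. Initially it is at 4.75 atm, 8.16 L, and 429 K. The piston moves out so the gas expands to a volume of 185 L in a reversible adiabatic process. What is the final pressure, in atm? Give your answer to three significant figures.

P₂ ≈ 0.158 atm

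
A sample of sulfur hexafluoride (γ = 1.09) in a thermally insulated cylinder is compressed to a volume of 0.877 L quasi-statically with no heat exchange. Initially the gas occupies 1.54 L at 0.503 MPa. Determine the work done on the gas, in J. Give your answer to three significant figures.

W ≈ 447 J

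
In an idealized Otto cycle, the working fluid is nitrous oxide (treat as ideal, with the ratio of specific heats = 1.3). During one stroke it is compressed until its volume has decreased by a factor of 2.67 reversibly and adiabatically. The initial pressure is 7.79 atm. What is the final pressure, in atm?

Adiabatic: P₁V₁^γ = P₂V₂^γ ⇒ P₂ = P₁ (V₁/V₂)^γ.
P₂ = 7.79 × 2.67^(1.3) = 27.93 atm.

P₂ ≈ 27.9 atm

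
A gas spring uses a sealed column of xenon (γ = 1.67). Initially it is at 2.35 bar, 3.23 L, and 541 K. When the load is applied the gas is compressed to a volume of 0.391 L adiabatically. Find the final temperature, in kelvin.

T₂ ≈ 2230 K

For a reversible adiabat TV^(γ−1) is constant, so T₂ = T₁ (V₁/V₂)^(γ−1).
T₂ = 541 × (3.23/0.391)^(0.67) = 2226 K.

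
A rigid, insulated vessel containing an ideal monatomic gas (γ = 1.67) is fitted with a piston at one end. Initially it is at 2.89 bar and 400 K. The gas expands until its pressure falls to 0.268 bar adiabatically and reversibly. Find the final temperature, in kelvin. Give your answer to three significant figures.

Adiabatic: T₂/T₁ = (P₂/P₁)^((γ−1)/γ).
T₂ = 400 × (0.268/2.89)^(0.401) = 154.1 K.

T₂ ≈ 154 K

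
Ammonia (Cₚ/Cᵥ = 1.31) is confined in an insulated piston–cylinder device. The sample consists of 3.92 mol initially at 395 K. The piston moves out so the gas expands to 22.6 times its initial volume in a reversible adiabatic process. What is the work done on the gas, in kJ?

W ≈ -25.7 kJ

For a reversible adiabat TV^(γ−1) is constant, so T₂ = T₁ (V₁/V₂)^(γ−1).
T₂ = 395 × (1/22.6)^(0.31) = 150.3 K.
Q = 0, so ΔU = W_on_gas = nCᵥΔT with Cᵥ = R/(γ−1) = 26.82 J/(mol·K).
ΔU = 3.92 × 26.82 × (150.3 − 395) = -25730 J.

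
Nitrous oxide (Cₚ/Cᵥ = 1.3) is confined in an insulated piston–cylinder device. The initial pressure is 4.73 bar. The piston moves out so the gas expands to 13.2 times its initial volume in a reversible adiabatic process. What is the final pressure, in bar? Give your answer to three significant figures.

Adiabatic: P₁V₁^γ = P₂V₂^γ ⇒ P₂ = P₁ (V₁/V₂)^γ.
P₂ = 4.73 × (1/13.2)^(1.3) = 0.1652 bar.

P₂ ≈ 0.165 bar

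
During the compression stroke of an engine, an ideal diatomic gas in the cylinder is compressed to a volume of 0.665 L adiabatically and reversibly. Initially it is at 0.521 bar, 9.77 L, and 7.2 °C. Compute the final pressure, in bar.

Adiabatic: P₁V₁^γ = P₂V₂^γ ⇒ P₂ = P₁ (V₁/V₂)^γ.
γ = 7/5 for a diatomic ideal gas.
P₂ = 0.521 × (9.77/0.665)^(7/5) = 22.43 bar.

P₂ ≈ 22.4 bar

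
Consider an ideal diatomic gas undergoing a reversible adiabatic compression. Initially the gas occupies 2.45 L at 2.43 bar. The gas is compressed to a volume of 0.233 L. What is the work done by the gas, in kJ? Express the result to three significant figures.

W ≈ -2.33 kJ

γ = 7/5 for a diatomic ideal gas.
P₂ = P₁(V₁/V₂)^γ = 2.43×(2.45/0.233)^(7/5) = 65.48 bar.
For a reversible adiabat, W_by_gas = (P₁V₁ − P₂V₂)/(γ−1).
W_by = (243000×0.00245 − 6.548×10^6×0.000233) / (2/5) = -2326 J.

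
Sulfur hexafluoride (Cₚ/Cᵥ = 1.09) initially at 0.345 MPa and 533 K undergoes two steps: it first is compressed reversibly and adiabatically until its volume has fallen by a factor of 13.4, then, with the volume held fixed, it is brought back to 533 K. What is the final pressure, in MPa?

P₃ ≈ 4.62 MPa

Adiabatic step (PV^γ = const): P₂ = 0.345×13.4^(1.09) = 5.839 MPa; T₂ = 533×13.4^(0.09) = 673.2 K.
Isochoric: P₃ = P₂(T₃/T₂) = 5.839 × (533/673.2) = 4.623 MPa.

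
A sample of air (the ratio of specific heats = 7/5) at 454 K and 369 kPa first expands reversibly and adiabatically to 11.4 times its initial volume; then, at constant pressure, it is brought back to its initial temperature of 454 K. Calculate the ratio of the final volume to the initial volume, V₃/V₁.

V₃/V₁ ≈ 30.2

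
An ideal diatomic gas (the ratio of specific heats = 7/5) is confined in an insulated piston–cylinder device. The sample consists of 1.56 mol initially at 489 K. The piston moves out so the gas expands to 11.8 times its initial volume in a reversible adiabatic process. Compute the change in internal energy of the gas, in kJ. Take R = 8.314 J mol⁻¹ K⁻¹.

ΔU ≈ -9.95 kJ

Adiabatic: T₁V₁^(γ−1) = T₂V₂^(γ−1) ⇒ T₂ = T₁ (V₁/V₂)^(γ−1).
T₂ = 489 × (1/11.8)^(2/5) = 182.2 K.
Q = 0, so ΔU = W_on_gas = nCᵥΔT with Cᵥ = R/(γ−1) = 20.79 J/(mol·K).
ΔU = 1.56 × 20.79 × (182.2 − 489) = -9948 J.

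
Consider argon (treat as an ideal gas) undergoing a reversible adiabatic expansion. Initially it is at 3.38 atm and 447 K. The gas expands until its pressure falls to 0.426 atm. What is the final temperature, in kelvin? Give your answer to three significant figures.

Along an adiabat T P^((1−γ)/γ) is constant, so T₂ = T₁ (P₂/P₁)^((γ−1)/γ).
For a monatomic ideal gas γ = 5/3, so (γ−1)/γ = 2/5.
T₂ = 447 × (0.426/3.38)^(2/5) = 195.2 K.

T₂ ≈ 195 K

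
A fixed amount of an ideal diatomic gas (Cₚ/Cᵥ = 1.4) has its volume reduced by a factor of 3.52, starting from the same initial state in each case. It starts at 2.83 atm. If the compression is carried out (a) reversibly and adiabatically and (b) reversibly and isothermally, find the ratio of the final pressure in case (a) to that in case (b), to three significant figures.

P_adiabatic / P_isothermal ≈ 1.65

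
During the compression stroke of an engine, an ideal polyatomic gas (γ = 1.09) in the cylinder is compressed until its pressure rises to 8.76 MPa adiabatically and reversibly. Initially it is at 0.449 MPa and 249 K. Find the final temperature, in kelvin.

Adiabatic: T₂/T₁ = (P₂/P₁)^((γ−1)/γ).
T₂ = 249 × (8.76/0.449)^(0.0826) = 318.2 K.

T₂ ≈ 318 K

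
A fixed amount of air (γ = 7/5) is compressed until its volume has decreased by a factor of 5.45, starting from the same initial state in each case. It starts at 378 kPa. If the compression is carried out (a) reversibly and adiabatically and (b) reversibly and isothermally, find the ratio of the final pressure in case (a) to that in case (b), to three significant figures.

P_adiabatic / P_isothermal ≈ 1.97

Isothermal: P_b = P₁(V₁/V₂) = 378×5.45.
Adiabatic: P_a = P₁(V₁/V₂)^γ = 378×5.45^(7/5).
P_a/P_b = (V₁/V₂)^(γ−1) = 5.45^(2/5) = 1.97.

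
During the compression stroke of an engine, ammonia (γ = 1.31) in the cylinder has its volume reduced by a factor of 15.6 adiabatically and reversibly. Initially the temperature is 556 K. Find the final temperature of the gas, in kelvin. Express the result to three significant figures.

T₂ ≈ 1300 K

Adiabatic: T₁V₁^(γ−1) = T₂V₂^(γ−1) ⇒ T₂ = T₁ (V₁/V₂)^(γ−1).
T₂ = 556 × 15.6^(0.31) = 1303 K.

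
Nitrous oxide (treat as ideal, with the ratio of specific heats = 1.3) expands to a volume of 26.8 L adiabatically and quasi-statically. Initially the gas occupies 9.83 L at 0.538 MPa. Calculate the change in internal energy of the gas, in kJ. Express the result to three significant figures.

ΔU ≈ -4.58 kJ

P₂ = P₁(V₁/V₂)^γ = 0.538×(9.83/26.8)^(1.3) = 0.1461 MPa.
For a reversible adiabat, W_by_gas = (P₁V₁ − P₂V₂)/(γ−1).
W_by = (538000×0.00983 − 146100×0.0268) / (0.3) = 4581 J.
Q = 0 ⇒ ΔU = −W_by = -4581 J.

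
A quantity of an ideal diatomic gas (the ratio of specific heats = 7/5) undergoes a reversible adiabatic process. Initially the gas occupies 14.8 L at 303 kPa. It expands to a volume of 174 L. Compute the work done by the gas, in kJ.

P₂ = P₁(V₁/V₂)^γ = 303×(14.8/174)^(7/5) = 9.617 kPa.
For a reversible adiabat, W_by_gas = (P₁V₁ − P₂V₂)/(γ−1).
W_by = (303000×0.0148 − 9617×0.174) / (2/5) = 7028 J.

W ≈ 7.03 kJ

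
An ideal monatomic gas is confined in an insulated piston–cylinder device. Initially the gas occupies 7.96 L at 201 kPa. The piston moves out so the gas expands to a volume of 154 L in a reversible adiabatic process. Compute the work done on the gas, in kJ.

W ≈ -2.07 kJ

γ = 5/3 for a monatomic ideal gas.
P₂ = P₁(V₁/V₂)^γ = 201×(7.96/154)^(5/3) = 1.442 kPa.
For a reversible adiabat, W_by_gas = (P₁V₁ − P₂V₂)/(γ−1).
W_by = (201000×0.00796 − 1442×0.154) / (2/3) = 2067 J.
W_on_gas = −W_by = -2067 J.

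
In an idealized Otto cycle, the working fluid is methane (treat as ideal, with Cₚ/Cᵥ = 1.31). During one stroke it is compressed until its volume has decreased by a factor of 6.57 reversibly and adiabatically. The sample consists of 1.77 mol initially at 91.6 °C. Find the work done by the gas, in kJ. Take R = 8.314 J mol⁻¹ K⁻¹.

Adiabatic: T₁V₁^(γ−1) = T₂V₂^(γ−1) ⇒ T₂ = T₁ (V₁/V₂)^(γ−1).
T₁ = 91.6 °C = 364.8 K.
T₂ = 364.8 × 6.57^(0.31) = 653.8 K.
Q = 0, so ΔU = W_on_gas = nCᵥΔT with Cᵥ = R/(γ−1) = 26.82 J/(mol·K).
ΔU = 1.77 × 26.82 × (653.8 − 364.8) = 13720 J.
Work done by the gas = −ΔU = -13720 J.

W ≈ -13.7 kJ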